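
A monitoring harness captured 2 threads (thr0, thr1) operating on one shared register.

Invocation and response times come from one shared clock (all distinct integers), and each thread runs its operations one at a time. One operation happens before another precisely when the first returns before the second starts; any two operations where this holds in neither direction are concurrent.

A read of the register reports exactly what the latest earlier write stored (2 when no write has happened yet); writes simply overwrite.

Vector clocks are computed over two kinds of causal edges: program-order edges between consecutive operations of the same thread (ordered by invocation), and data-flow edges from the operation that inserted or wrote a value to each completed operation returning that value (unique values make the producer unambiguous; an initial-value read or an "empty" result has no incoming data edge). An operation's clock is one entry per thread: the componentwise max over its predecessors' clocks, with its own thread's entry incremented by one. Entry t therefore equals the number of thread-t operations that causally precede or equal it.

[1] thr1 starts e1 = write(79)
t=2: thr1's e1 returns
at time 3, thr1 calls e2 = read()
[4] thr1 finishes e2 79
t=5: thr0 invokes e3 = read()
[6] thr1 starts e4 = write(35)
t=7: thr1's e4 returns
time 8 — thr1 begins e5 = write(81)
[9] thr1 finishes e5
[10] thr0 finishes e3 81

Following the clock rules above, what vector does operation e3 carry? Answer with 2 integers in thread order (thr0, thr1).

(1, 4)

root op e1, invoked 1: fresh clock plus thr1's own tick → (0, 1)
VC(e2, invoked at 3): max of VC(e1)=(0, 1), then +1 on thread thr1 → (0, 2)
VC(e4, invoked at 6): max of VC(e2)=(0, 2), then +1 on thread thr1 → (0, 3)
VC(e5, invoked at 8): max of VC(e4)=(0, 3), then +1 on thread thr1 → (0, 4)
VC(e3, invoked at 5): max of VC(e5)=(0, 4), then +1 on thread thr0 → (1, 4)
target: VC(e3) = (1, 4)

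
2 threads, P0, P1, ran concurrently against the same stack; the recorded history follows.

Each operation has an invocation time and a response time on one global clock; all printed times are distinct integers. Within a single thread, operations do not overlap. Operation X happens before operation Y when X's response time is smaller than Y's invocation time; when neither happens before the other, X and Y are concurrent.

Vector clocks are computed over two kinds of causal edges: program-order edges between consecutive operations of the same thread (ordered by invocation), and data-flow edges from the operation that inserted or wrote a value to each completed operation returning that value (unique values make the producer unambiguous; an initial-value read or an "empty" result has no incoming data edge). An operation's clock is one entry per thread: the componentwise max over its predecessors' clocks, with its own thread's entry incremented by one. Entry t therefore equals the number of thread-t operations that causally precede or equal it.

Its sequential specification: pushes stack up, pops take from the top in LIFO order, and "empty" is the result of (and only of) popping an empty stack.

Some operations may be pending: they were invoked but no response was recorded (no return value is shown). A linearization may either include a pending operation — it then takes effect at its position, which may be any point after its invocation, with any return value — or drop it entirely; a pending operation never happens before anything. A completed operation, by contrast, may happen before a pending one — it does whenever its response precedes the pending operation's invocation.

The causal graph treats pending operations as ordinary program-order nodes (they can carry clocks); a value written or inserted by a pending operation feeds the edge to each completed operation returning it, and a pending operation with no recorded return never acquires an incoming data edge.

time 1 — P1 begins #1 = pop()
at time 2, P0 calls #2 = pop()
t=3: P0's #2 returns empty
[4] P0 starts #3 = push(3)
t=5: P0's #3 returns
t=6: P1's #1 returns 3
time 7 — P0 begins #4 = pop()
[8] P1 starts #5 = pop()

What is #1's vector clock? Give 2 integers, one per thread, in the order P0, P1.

root op #2, invoked 2: fresh clock plus P0's own tick → (1, 0)
invoked at 4, #3 merges VC(#2)=(1, 0) and bumps P0's slot → (2, 0)
invoked at 1, #1 merges VC(#3)=(2, 0) and bumps P1's slot → (2, 1)
invoked at 7, #4 merges VC(#3)=(2, 0) and bumps P0's slot → (3, 0)
invoked at 8, #5 merges VC(#1)=(2, 1) and bumps P1's slot → (2, 2)
target: VC(#1) = (2, 1)

(2, 1)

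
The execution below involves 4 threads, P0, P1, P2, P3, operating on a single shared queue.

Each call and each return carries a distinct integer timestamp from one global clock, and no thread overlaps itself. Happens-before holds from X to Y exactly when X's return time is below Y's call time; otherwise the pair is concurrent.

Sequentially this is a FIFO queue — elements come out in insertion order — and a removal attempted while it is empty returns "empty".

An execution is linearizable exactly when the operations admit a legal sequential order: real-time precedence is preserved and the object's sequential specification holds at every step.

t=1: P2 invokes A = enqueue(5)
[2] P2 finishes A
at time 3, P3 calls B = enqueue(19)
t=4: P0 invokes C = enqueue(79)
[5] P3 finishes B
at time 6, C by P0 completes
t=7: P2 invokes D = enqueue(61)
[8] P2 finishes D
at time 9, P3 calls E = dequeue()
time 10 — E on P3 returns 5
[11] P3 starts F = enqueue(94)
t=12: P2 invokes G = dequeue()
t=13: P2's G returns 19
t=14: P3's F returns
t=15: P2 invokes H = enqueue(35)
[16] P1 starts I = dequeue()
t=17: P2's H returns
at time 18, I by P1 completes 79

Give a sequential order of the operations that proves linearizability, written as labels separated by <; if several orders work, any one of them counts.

A < B < C < D < E < F < G < H < I

step 1: A enqueue(5) — queue <5>
step 2: B enqueue(19) — queue <5,19>
step 3: C enqueue(79) — queue <5,19,79>
step 4: D enqueue(61) — queue <5,19,79,61>
step 5: E dequeue() → 5 — queue <19,79,61>
step 6: F enqueue(94) — queue <19,79,61,94>
step 7: G dequeue() → 19 — queue <79,61,94>
step 8: H enqueue(35) — queue <79,61,94,35>
step 9: I dequeue() → 79 — queue <61,94,35>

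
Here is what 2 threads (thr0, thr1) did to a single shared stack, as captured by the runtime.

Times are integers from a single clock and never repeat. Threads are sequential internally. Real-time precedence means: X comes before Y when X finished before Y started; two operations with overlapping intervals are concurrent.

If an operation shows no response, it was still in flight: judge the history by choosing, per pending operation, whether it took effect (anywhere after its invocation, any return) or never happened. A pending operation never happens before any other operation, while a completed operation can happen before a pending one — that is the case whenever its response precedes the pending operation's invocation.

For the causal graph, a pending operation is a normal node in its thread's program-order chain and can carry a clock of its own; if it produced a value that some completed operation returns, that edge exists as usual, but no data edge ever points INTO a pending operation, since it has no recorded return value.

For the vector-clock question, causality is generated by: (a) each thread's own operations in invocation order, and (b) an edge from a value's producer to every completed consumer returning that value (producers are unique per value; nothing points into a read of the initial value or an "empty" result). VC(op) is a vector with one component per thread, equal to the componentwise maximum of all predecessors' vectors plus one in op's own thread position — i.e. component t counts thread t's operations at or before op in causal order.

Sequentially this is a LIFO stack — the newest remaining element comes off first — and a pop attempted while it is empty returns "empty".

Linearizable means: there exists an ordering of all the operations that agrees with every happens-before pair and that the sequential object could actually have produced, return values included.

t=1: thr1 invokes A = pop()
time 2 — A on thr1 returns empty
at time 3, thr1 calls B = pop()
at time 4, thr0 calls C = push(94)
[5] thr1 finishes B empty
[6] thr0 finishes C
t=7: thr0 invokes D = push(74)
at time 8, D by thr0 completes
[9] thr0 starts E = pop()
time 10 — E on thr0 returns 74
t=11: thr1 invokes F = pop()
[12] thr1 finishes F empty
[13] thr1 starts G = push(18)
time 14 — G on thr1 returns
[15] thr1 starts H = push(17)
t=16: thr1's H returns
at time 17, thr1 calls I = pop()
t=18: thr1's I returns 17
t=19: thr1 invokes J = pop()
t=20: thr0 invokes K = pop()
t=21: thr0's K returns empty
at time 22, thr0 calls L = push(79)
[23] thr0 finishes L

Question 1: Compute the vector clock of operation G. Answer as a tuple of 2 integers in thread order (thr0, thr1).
(0, 4)

A, invoked 1, has no incoming edges; only thr1's bump applies → (0, 1)
C, invoked 4, has no incoming edges; only thr0's bump applies → (1, 0)
invoked at 3, B merges VC(A)=(0, 1) and bumps thr1's slot → (0, 2)
invoked at 7, D merges VC(C)=(1, 0) and bumps thr0's slot → (2, 0)
invoked at 11, F merges VC(B)=(0, 2) and bumps thr1's slot → (0, 3)
invoked at 9, E merges VC(D)=(2, 0) and bumps thr0's slot → (3, 0)
invoked at 13, G merges VC(F)=(0, 3) and bumps thr1's slot → (0, 4)
invoked at 20, K merges VC(E)=(3, 0) and bumps thr0's slot → (4, 0)
invoked at 15, H merges VC(G)=(0, 4) and bumps thr1's slot → (0, 5)
invoked at 22, L merges VC(K)=(4, 0) and bumps thr0's slot → (5, 0)
invoked at 17, I merges VC(H)=(0, 5) and bumps thr1's slot → (0, 6)
invoked at 19, J merges VC(I)=(0, 6) and bumps thr1's slot → (0, 7)
target: VC(G) = (0, 4)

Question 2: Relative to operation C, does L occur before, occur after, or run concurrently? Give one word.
after

L spans [22,23], C spans [4,6]
resp(C)=6 < inv(L)=22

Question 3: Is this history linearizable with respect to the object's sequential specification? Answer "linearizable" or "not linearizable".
not linearizable

events 1..11 are fine; event 12 — the response of F at time 12 — makes the prefix non-linearizable
every one of the 2 real-time-consistent orders over 6 completed stack ops fails the sequential spec
e.g. A, B, C, D, E, F: illegal at step 6, since F pop() → empty cannot apply there
e.g. A, C, B, D, E, F: illegal at step 3, since B pop() → empty cannot apply there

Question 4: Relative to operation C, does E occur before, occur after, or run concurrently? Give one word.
after

E spans [9,10], C spans [4,6]
resp(C)=6 < inv(E)=9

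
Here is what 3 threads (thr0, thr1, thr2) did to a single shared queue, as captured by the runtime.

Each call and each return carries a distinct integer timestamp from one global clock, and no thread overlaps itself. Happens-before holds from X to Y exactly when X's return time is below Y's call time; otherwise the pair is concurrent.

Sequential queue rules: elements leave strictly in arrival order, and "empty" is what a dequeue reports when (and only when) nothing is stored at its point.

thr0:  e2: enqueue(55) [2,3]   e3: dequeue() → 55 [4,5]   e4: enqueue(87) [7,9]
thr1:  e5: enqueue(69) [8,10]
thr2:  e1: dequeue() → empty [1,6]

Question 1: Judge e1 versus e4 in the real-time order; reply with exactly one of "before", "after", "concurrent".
Answer: before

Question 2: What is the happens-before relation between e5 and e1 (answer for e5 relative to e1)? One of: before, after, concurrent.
Answer: after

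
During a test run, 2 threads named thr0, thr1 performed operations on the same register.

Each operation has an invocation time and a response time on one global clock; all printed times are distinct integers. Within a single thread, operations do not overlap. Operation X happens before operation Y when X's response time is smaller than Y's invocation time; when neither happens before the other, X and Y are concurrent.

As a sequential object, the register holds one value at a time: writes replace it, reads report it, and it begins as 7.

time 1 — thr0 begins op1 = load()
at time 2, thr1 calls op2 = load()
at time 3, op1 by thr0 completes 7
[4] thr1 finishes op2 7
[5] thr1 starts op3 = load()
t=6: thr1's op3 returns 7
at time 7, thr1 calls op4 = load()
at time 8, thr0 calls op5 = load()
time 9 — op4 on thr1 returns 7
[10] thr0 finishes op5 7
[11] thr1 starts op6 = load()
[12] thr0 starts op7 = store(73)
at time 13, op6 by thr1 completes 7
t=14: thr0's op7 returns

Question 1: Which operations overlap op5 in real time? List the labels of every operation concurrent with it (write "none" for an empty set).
op4

overlap test against op5 [8,10]: concurrent iff the interval meets 8..10
op1 [1,3]: before
op2 [2,4]: before
op3 [5,6]: before
op4 [7,9]: concurrent
op6 [11,13]: after
op7 [12,14]: after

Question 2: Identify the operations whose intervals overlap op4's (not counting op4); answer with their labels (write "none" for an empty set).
op5

concurrent with op4 ([7,9]): every op whose interval crosses 7..9
op1 [1,3]: before
op2 [2,4]: before
op3 [5,6]: before
op5 [8,10]: concurrent
op6 [11,13]: after
op7 [12,14]: after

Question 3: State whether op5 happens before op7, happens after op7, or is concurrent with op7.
before

op5 spans [8,10], op7 spans [12,14]
resp(op5)=10 < inv(op7)=12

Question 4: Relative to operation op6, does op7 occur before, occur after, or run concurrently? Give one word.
concurrent

op7 spans [12,14], op6 spans [11,13]
the intervals overlap in both directions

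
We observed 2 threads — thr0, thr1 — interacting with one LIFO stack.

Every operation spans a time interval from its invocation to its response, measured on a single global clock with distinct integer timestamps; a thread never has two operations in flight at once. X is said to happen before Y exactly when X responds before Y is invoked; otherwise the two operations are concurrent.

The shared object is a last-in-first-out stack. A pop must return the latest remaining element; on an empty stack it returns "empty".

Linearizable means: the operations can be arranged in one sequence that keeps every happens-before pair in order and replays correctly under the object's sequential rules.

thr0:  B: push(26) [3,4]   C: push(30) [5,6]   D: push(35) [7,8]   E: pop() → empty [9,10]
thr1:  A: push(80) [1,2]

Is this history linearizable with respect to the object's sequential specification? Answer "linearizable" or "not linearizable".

the violation lands at event 10, E's response at time 10: events 1..9 linearize, events 1..10 do not
a single order respects real time; the 5 completed LIFO stack operations fail replay along it
take A, B, C, D, E: step 5 already fails, because E pop() → empty cannot occur there

not linearizable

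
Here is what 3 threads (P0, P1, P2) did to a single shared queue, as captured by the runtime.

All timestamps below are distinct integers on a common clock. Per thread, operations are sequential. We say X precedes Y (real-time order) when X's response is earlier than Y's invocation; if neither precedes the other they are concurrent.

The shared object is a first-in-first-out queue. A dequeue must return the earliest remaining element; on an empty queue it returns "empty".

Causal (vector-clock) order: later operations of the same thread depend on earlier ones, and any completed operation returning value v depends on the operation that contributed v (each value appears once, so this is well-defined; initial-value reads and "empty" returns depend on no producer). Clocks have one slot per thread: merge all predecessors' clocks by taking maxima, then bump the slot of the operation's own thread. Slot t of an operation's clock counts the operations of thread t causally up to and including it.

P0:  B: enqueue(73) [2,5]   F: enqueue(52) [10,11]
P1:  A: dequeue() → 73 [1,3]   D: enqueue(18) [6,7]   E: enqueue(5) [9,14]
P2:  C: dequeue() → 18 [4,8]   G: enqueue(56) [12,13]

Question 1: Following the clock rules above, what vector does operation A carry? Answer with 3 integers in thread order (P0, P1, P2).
(1, 1, 0)

invoked at 2, B has no predecessors; its own P0 bump gives (1, 0, 0)
A, invoked 1, takes VC(B)=(1, 0, 0) under max, adds 1 for P1 → (1, 1, 0)
F, invoked 10, takes VC(B)=(1, 0, 0) under max, adds 1 for P0 → (2, 0, 0)
D, invoked 6, takes VC(A)=(1, 1, 0) under max, adds 1 for P1 → (1, 2, 0)
C, invoked 4, takes VC(D)=(1, 2, 0) under max, adds 1 for P2 → (1, 2, 1)
E, invoked 9, takes VC(D)=(1, 2, 0) under max, adds 1 for P1 → (1, 3, 0)
G, invoked 12, takes VC(C)=(1, 2, 1) under max, adds 1 for P2 → (1, 2, 2)
target: VC(A) = (1, 1, 0)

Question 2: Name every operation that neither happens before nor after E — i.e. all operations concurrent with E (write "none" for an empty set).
F, G

concurrent with E ([9,14]): every op whose interval crosses 9..14
A [1,3]: before
B [2,5]: before
C [4,8]: before
D [6,7]: before
F [10,11]: concurrent
G [12,13]: concurrent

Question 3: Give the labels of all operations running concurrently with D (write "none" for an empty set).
C

D spans [6,7]; an op avoiding the whole window 6..7 is ordered, any other is concurrent
A [1,3]: before
B [2,5]: before
C [4,8]: concurrent
E [9,14]: after
F [10,11]: after
G [12,13]: after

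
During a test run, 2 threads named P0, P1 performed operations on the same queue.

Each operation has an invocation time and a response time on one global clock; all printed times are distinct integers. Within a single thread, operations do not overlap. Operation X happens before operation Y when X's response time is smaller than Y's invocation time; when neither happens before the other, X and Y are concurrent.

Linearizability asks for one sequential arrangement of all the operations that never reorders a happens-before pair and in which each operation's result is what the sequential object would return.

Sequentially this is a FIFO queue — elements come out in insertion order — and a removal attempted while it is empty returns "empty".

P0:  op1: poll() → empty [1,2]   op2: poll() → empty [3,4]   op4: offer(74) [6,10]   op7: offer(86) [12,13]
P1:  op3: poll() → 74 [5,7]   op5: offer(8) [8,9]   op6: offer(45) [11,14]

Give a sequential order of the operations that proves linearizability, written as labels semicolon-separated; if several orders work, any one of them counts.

after step 1 (op1 poll() → empty): queue <>
after step 2 (op2 poll() → empty): queue <>
after step 3 (op4 offer(74)): queue <74>
after step 4 (op3 poll() → 74): queue <>
after step 5 (op5 offer(8)): queue <8>
after step 6 (op6 offer(45)): queue <8,45>
after step 7 (op7 offer(86)): queue <8,45,86>

op1; op2; op4; op3; op5; op6; op7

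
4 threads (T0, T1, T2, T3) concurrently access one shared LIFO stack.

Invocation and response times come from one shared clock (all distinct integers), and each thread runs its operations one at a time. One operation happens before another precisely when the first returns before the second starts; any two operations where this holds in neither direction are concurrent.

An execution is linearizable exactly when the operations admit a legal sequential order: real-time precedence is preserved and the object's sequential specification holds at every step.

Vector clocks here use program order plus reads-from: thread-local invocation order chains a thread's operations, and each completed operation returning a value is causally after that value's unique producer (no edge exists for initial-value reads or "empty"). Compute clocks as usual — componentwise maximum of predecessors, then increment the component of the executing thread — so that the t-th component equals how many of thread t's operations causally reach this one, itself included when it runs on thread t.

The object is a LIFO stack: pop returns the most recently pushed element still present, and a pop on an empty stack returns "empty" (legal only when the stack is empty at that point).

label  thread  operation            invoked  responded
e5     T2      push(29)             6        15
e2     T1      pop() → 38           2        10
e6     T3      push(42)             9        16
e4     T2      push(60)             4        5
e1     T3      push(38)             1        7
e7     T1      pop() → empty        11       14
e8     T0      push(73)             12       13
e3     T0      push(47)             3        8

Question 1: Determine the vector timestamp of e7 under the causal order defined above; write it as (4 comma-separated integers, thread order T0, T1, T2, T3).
VC(e1, invoked at 1): no causal predecessors; +1 on T3 → (0, 0, 0, 1)
VC(e4, invoked at 4): no causal predecessors; +1 on T2 → (0, 0, 1, 0)
VC(e3, invoked at 3): no causal predecessors; +1 on T0 → (1, 0, 0, 0)
VC(e6, invoked at 9): max of VC(e1)=(0, 0, 0, 1), then +1 on thread T3 → (0, 0, 0, 2)
VC(e5, invoked at 6): max of VC(e4)=(0, 0, 1, 0), then +1 on thread T2 → (0, 0, 2, 0)
VC(e2, invoked at 2): max of VC(e1)=(0, 0, 0, 1), then +1 on thread T1 → (0, 1, 0, 1)
VC(e8, invoked at 12): max of VC(e3)=(1, 0, 0, 0), then +1 on thread T0 → (2, 0, 0, 0)
VC(e7, invoked at 11): max of VC(e2)=(0, 1, 0, 1), then +1 on thread T1 → (0, 2, 0, 1)
target: VC(e7) = (0, 2, 0, 1)

(0, 2, 0, 1)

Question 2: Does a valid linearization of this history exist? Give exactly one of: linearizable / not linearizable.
cut after 13 events: linearizable; cut after 14 events (e7 responds, time 14): not linearizable
checked exhaustively: 48 real-time-consistent orders of 6 completed operations, zero legal LIFO stack replays
including or dropping the 2 pending operations (e5, e6) in any combination fails
one such order, e1, e2, e3, e4, e7, e8 (pending dropped), breaks at step 5 where e7 pop() → empty is illegal
one such order, e1, e2, e3, e4, e8, e7 (pending dropped), breaks at step 6 where e7 pop() → empty is illegal

not linearizable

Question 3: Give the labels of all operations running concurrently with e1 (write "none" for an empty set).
concurrent with e1 ([1,7]): every op whose interval crosses 1..7
e2 [2,10]: concurrent
e3 [3,8]: concurrent
e4 [4,5]: concurrent
e5 [6,15]: concurrent
e6 [9,16]: after
e7 [11,14]: after
e8 [12,13]: after

e2, e3, e4, e5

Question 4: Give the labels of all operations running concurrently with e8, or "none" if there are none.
e8 spans [12,13]: anything still running between times 12 and 13 counts as concurrent
e1 [1,7]: before
e2 [2,10]: before
e3 [3,8]: before
e4 [4,5]: before
e5 [6,15]: concurrent
e6 [9,16]: concurrent
e7 [11,14]: concurrent

e5, e6, e7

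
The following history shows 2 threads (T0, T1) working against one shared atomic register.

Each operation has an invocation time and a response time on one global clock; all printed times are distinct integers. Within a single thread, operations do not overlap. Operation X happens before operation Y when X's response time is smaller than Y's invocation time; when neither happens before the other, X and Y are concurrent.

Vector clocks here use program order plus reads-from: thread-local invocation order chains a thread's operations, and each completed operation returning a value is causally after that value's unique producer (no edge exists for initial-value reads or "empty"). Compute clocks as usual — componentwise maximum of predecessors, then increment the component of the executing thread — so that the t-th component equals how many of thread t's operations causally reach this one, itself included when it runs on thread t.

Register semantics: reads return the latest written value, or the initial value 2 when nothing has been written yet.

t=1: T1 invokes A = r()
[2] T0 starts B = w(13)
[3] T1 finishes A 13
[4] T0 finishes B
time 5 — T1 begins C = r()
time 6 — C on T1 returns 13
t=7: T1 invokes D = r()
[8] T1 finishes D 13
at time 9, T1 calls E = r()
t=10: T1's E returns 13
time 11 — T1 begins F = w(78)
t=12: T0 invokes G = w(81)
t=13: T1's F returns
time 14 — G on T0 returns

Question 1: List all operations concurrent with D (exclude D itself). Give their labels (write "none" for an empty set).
none

D spans [7,8]; an op avoiding the whole window 7..8 is ordered, any other is concurrent
A [1,3]: before
B [2,4]: before
C [5,6]: before
E [9,10]: after
F [11,13]: after
G [12,14]: after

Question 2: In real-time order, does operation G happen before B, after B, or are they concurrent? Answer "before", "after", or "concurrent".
after

G spans [12,14], B spans [2,4]
resp(B)=4 < inv(G)=12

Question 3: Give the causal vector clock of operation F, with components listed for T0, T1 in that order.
(1, 5)

B, invoked 2, has no incoming edges; only T0's bump applies → (1, 0)
A (invocation 1): componentwise max over VC(B)=(1, 0), +1 at T1, giving (1, 1)
G (invocation 12): componentwise max over VC(B)=(1, 0), +1 at T0, giving (2, 0)
C (invocation 5): componentwise max over VC(A)=(1, 1), VC(B)=(1, 0), +1 at T1, giving (1, 2)
D (invocation 7): componentwise max over VC(B)=(1, 0), VC(C)=(1, 2), +1 at T1, giving (1, 3)
E (invocation 9): componentwise max over VC(B)=(1, 0), VC(D)=(1, 3), +1 at T1, giving (1, 4)
F (invocation 11): componentwise max over VC(E)=(1, 4), +1 at T1, giving (1, 5)
target: VC(F) = (1, 5)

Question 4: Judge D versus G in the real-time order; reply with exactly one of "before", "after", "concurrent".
before

D spans [7,8], G spans [12,14]
resp(D)=8 < inv(G)=12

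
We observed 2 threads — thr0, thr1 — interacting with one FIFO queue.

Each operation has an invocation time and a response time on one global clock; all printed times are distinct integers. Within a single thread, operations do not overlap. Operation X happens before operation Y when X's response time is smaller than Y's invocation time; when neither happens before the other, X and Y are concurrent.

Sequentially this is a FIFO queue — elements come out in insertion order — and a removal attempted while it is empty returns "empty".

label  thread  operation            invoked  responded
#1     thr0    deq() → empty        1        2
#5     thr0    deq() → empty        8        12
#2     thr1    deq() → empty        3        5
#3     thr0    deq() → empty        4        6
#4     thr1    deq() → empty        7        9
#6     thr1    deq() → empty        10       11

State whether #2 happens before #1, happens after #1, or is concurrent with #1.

after

#2 spans [3,5], #1 spans [1,2]
resp(#1)=2 < inv(#2)=3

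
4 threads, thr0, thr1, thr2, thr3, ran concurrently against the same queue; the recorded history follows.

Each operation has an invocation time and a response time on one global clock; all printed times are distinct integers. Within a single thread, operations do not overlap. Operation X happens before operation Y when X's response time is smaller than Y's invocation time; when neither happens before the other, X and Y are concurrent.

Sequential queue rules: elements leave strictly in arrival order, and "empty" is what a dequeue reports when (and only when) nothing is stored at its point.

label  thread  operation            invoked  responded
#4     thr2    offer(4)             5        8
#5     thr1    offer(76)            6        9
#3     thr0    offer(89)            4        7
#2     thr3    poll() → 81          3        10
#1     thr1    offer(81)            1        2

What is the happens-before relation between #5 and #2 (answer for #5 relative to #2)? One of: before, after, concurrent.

#5 spans [6,9], #2 spans [3,10]
the intervals overlap in both directions

concurrent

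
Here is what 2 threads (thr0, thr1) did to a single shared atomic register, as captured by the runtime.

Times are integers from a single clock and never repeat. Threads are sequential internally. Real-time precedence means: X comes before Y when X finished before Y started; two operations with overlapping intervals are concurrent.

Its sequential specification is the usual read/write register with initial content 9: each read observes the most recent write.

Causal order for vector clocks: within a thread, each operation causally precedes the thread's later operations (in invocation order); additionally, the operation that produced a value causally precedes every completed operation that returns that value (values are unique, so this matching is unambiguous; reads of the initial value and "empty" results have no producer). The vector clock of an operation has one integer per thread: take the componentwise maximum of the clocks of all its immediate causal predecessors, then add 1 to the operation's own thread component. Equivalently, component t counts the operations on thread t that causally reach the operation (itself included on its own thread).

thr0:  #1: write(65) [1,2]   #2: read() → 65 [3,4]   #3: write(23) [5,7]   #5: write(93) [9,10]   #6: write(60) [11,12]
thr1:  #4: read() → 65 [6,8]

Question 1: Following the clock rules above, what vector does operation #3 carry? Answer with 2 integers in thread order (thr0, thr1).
Answer: (3, 0)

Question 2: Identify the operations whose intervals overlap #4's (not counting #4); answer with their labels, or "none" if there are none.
Answer: #3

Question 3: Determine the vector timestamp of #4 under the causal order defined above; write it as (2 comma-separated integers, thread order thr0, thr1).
Answer: (1, 1)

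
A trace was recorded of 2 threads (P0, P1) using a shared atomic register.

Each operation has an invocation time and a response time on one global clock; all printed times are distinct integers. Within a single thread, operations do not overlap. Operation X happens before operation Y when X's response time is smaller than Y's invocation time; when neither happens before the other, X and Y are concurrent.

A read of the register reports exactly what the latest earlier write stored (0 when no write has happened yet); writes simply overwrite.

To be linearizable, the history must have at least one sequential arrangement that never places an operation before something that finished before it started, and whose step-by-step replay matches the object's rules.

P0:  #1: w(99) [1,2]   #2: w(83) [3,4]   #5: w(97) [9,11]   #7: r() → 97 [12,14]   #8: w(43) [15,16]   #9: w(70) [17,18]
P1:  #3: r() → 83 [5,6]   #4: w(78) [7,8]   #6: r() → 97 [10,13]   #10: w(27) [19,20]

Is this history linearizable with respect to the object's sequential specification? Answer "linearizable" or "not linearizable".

one valid linearization: #1, #2, #3, #4, #5, #6, #7, #8, #9, #10
after step 1 (#1 w(99)): value 99
after step 2 (#2 w(83)): value 83
after step 3 (#3 r() → 83): value 83
after step 4 (#4 w(78)): value 78
after step 5 (#5 w(97)): value 97
after step 6 (#6 r() → 97): value 97
after step 7 (#7 r() → 97): value 97
after step 8 (#8 w(43)): value 43
after step 9 (#9 w(70)): value 70
after step 10 (#10 w(27)): value 27

linearizable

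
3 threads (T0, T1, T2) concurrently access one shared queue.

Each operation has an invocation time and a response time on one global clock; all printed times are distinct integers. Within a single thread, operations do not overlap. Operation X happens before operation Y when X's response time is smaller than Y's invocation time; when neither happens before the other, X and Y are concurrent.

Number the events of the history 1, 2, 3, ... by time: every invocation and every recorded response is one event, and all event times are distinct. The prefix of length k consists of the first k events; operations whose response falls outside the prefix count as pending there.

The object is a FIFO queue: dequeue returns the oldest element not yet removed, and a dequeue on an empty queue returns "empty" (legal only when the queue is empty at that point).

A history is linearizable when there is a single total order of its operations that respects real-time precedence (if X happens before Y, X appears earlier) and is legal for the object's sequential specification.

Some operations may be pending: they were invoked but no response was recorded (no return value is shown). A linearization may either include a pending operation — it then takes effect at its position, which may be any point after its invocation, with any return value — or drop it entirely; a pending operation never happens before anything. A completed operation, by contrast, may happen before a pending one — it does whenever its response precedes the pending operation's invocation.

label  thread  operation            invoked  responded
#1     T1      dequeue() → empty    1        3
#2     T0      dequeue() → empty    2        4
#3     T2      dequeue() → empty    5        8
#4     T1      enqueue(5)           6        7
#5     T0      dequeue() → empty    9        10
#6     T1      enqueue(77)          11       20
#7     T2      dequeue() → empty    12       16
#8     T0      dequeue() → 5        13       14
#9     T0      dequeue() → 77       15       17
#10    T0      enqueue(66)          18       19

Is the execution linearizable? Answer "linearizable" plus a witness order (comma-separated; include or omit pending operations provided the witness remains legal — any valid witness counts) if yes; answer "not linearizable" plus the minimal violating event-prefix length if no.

prefix check: 1..9 passes, 1..10 fails once #5's time-10 response joins
4 orders of the 5 completed queue ops respect real time; none is legal
one such order, #1, #2, #3, #4, #5, breaks at step 5 where #5 dequeue() → empty is illegal
one such order, #1, #2, #4, #3, #5, breaks at step 4 where #3 dequeue() → empty is illegal

not linearizable — minimal violating prefix: 10 events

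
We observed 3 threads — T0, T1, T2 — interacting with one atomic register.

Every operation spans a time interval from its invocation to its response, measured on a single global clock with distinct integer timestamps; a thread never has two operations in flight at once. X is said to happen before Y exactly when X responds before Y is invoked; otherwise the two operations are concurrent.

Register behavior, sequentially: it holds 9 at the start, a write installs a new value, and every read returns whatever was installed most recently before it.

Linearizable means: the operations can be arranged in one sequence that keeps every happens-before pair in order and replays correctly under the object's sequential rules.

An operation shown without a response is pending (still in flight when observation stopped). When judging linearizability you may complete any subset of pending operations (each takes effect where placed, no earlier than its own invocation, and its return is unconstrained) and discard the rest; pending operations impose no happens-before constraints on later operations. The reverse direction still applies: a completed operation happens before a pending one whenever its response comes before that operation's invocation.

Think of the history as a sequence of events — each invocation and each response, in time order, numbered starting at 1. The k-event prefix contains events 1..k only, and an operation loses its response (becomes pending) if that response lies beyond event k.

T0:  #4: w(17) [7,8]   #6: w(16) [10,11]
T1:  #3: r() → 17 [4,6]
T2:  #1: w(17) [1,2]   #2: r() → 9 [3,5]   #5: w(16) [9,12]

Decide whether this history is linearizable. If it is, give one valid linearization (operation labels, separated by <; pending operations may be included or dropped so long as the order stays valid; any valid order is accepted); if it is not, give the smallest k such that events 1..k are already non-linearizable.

already the first 5 events (up to #2's response at time 5) admit no linearization; the first 4 still do
exactly one order of the 2 completed ops respects real time; the atomic register replay fails
every completion of the 1 pending operation (#3) was checked; none linearizes
e.g. #1, #2 (pending dropped): illegal at step 2, since #2 r() → 9 cannot apply there

not linearizable — minimal violating prefix: 5 events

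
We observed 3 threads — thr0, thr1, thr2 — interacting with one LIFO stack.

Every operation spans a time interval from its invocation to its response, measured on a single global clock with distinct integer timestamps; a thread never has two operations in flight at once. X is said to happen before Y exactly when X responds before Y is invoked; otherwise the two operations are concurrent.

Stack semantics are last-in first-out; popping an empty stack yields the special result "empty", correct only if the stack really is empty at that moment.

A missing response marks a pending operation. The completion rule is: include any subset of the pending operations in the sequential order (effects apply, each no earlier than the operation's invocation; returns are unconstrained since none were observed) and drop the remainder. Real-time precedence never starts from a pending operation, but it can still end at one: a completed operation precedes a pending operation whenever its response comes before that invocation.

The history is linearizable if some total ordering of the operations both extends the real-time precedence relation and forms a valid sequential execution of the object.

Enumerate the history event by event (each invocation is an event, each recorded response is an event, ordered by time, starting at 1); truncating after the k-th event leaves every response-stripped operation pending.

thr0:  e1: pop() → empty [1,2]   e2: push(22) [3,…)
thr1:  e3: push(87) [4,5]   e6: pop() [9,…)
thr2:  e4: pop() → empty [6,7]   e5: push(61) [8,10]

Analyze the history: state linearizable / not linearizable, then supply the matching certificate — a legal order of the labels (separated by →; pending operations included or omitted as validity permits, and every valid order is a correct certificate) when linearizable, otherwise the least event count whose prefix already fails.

prefix check: 1..6 passes, 1..7 fails once e4's time-7 response joins
the sole real-time-consistent order of 3 completed operations fails the LIFO stack replay
completion choices over the 1 pending operation (e2) were checked; none helps
for example e1, e3, e4 (pending dropped) fails at step 3: e4 pop() → empty is not legal there

not linearizable — minimal violating prefix: 7 events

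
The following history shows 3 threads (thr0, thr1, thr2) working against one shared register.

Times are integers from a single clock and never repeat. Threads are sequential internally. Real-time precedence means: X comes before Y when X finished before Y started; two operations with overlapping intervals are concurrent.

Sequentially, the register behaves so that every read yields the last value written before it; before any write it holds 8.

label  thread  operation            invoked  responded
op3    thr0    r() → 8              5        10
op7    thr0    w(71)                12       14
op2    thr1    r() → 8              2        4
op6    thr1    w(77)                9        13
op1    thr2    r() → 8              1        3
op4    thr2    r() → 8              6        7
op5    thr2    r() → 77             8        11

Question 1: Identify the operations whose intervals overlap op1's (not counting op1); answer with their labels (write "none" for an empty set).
op2

overlap test against op1 [1,3]: concurrent iff the interval meets 1..3
op2 [2,4]: concurrent
op3 [5,10]: after
op4 [6,7]: after
op5 [8,11]: after
op6 [9,13]: after
op7 [12,14]: after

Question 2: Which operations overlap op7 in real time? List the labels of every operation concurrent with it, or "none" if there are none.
op6

op7 runs from 12 to 14; window-overlapping ops are concurrent
op1 [1,3]: before
op2 [2,4]: before
op3 [5,10]: before
op4 [6,7]: before
op5 [8,11]: before
op6 [9,13]: concurrent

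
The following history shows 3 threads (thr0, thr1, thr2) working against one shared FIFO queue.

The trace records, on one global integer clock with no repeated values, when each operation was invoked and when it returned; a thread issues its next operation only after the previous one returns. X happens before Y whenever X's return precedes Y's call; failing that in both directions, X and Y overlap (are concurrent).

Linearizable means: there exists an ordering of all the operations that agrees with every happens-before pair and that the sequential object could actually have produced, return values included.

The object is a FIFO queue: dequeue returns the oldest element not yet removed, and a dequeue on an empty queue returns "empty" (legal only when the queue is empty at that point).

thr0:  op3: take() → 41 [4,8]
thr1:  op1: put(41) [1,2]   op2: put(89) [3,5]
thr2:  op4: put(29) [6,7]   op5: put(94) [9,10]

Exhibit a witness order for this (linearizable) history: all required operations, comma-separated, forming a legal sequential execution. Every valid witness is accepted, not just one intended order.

step 1: op1 put(41) — queue <41>
step 2: op2 put(89) — queue <41,89>
step 3: op3 take() → 41 — queue <89>
step 4: op4 put(29) — queue <89,29>
step 5: op5 put(94) — queue <89,29,94>

op1, op2, op3, op4, op5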